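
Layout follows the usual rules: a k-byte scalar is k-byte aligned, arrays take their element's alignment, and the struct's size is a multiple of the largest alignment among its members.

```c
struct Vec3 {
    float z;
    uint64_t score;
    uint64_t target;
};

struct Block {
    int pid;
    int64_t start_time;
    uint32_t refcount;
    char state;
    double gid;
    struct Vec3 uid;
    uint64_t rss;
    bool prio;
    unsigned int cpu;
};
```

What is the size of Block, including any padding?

72

Vec3: 0..4  z  (4B, 4-aligned); 4..8  -- padding (4B); 8..16  score  (8B, 8-aligned); 16..24  target  (8B, 8-aligned); sizeof = 24, alignof = 8
0..4  pid  (4B, 4-aligned)
4..8  -- padding (4B)
8..16  start_time  (8B, 8-aligned)
16..20  refcount  (4B, 4-aligned)
20..21  state  (1B, 1-aligned)
21..24  -- padding (3B)
24..32  gid  (8B, 8-aligned)
32..56  uid  (24B, 8-aligned)
56..64  rss  (8B, 8-aligned)
64..65  prio  (1B, 1-aligned)
65..68  -- padding (3B)
68..72  cpu  (4B, 4-aligned)
sizeof = 72, alignof = 8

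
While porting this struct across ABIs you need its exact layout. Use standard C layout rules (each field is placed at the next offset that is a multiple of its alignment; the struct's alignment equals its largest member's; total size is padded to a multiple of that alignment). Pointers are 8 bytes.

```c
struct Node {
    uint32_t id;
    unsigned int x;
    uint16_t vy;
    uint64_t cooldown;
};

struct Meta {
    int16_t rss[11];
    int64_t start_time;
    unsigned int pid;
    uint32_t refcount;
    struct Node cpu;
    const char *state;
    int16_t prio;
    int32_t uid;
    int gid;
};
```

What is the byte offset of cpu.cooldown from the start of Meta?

Node: 0..4  id  (4B, 4-aligned); 4..8  x  (4B, 4-aligned); 8..10  vy  (2B, 2-aligned); 10..16  -- padding (6B); 16..24  cooldown  (8B, 8-aligned); sizeof = 24, alignof = 8
0..22  rss  (22B, 2-aligned)
22..24  -- padding (2B)
24..32  start_time  (8B, 8-aligned)
32..36  pid  (4B, 4-aligned)
36..40  refcount  (4B, 4-aligned)
40..64  cpu  (24B, 8-aligned)
within Node: cooldown at 16
40 + 16 = 56

56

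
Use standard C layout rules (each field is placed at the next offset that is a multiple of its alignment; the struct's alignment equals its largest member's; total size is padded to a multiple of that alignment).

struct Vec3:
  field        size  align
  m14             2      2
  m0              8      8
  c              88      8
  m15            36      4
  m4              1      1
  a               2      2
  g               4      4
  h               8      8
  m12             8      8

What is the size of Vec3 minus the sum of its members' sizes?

11

@0: m14 [2B, align 2] → 2
+6 pad (align 8)
@8: m0 [8B, align 8] → 16
@16: c [88B, align 8] → 104
@104: m15 [36B, align 4] → 140
@140: m4 [1B, align 1] → 141
+1 pad (align 2)
@142: a [2B, align 2] → 144
@144: g [4B, align 4] → 148
+4 pad (align 8)
@152: h [8B, align 8] → 160
@160: m12 [8B, align 8] → 168
size 168, align 8
data bytes 157, size 168 → padding 11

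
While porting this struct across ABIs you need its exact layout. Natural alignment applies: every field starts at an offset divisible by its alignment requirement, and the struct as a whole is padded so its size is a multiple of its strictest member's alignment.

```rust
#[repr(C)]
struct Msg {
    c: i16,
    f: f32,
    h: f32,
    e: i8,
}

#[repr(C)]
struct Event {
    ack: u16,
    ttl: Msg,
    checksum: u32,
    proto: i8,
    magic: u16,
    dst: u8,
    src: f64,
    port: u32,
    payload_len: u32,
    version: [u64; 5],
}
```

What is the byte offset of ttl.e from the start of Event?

16

Msg: @0: c [2B, align 2] → 2; +2 pad (align 4); @4: f [4B, align 4] → 8; @8: h [4B, align 4] → 12; @12: e [1B, align 1] → 13; +3 tail pad (align 4); size 16, align 4
@0: ack [2B, align 2] → 2
+2 pad (align 4)
@4: ttl [16B, align 4] → 20
within Msg: e at 12
4 + 12 = 16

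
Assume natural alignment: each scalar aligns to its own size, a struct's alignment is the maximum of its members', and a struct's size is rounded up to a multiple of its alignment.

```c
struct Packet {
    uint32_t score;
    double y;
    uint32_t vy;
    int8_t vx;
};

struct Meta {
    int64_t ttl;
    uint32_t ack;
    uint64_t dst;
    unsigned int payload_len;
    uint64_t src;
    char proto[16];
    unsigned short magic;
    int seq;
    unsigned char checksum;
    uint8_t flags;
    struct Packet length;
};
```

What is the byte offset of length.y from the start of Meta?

80

Packet: score at 0 (size 4, align 4) → ends 4; pad 4 to align 8 for y; y at 8 (size 8, align 8) → ends 16; vy at 16 (size 4, align 4) → ends 20; vx at 20 (size 1, align 1) → ends 21; tail pad 3 to reach multiple of 8; total 24 bytes, alignment 8
ttl at 0 (size 8, align 8) → ends 8
ack at 8 (size 4, align 4) → ends 12
pad 4 to align 8 for dst
dst at 16 (size 8, align 8) → ends 24
payload_len at 24 (size 4, align 4) → ends 28
pad 4 to align 8 for src
src at 32 (size 8, align 8) → ends 40
proto at 40 (size 16, align 1) → ends 56
magic at 56 (size 2, align 2) → ends 58
pad 2 to align 4 for seq
seq at 60 (size 4, align 4) → ends 64
checksum at 64 (size 1, align 1) → ends 65
flags at 65 (size 1, align 1) → ends 66
pad 6 to align 8 for length
length at 72 (size 24, align 8) → ends 96
within Packet: y at 8
72 + 8 = 80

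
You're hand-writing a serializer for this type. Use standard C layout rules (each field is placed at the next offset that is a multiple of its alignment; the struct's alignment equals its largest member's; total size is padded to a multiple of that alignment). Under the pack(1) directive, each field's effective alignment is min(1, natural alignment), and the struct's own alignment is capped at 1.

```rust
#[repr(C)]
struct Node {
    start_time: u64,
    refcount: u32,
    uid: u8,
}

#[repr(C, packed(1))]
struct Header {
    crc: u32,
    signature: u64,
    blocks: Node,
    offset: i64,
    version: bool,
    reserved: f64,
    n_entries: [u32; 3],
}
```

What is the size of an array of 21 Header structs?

1197

Node: start_time at 0 (size 8, align 8) → ends 8; refcount at 8 (size 4, align 4) → ends 12; uid at 12 (size 1, align 1) → ends 13; tail pad 3 to reach multiple of 8; total 16 bytes, alignment 8
crc at 0 (size 4, align 1) → ends 4
signature at 4 (size 8, align 1) → ends 12
blocks at 12 (size 16, align 1) → ends 28
offset at 28 (size 8, align 1) → ends 36
version at 36 (size 1, align 1) → ends 37
reserved at 37 (size 8, align 1) → ends 45
n_entries at 45 (size 12, align 1) → ends 57
total 57 bytes, alignment 1
array of 21: 21 × 57 = 1197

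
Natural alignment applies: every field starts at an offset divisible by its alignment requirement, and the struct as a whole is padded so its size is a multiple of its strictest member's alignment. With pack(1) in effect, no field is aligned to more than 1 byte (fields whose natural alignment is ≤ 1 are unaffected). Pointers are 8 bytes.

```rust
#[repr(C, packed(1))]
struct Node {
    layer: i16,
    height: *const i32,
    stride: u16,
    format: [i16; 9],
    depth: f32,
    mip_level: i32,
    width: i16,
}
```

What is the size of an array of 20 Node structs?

800

0..2  layer  (2B, 1-aligned)
2..10  height  (8B, 1-aligned)
10..12  stride  (2B, 1-aligned)
12..30  format  (18B, 1-aligned)
30..34  depth  (4B, 1-aligned)
34..38  mip_level  (4B, 1-aligned)
38..40  width  (2B, 1-aligned)
sizeof = 40, alignof = 1
array of 20: 20 × 40 = 800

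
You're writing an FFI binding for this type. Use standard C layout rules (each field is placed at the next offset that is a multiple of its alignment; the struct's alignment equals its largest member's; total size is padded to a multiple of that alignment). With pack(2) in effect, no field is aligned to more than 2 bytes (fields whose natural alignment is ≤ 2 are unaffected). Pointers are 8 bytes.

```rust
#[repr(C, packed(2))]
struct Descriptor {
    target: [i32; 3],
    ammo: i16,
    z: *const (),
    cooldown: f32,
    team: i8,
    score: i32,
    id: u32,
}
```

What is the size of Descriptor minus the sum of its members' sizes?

0..12  target  (12B, 2-aligned)
12..14  ammo  (2B, 2-aligned)
14..22  z  (8B, 2-aligned)
22..26  cooldown  (4B, 2-aligned)
26..27  team  (1B, 1-aligned)
27..28  -- padding (1B)
28..32  score  (4B, 2-aligned)
32..36  id  (4B, 2-aligned)
sizeof = 36, alignof = 2
data bytes 35, size 36 → padding 1

1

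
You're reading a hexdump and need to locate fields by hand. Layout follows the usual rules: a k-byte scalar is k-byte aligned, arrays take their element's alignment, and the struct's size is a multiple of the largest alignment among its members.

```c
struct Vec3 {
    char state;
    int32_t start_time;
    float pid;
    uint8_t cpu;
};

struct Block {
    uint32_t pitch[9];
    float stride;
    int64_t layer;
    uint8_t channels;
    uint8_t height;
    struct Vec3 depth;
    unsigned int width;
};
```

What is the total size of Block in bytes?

Vec3: @0: state [1B, align 1] → 1; +3 pad (align 4); @4: start_time [4B, align 4] → 8; @8: pid [4B, align 4] → 12; @12: cpu [1B, align 1] → 13; +3 tail pad (align 4); size 16, align 4
@0: pitch [36B, align 4] → 36
@36: stride [4B, align 4] → 40
@40: layer [8B, align 8] → 48
@48: channels [1B, align 1] → 49
@49: height [1B, align 1] → 50
+2 pad (align 4)
@52: depth [16B, align 4] → 68
@68: width [4B, align 4] → 72
size 72, align 8

72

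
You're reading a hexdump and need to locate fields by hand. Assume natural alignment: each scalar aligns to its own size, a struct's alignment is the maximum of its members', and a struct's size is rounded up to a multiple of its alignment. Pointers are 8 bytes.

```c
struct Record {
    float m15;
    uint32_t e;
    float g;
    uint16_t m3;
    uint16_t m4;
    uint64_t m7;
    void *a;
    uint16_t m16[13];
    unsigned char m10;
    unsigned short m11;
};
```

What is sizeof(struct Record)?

0..4  m15  (4B, 4-aligned)
4..8  e  (4B, 4-aligned)
8..12  g  (4B, 4-aligned)
12..14  m3  (2B, 2-aligned)
14..16  m4  (2B, 2-aligned)
16..24  m7  (8B, 8-aligned)
24..32  a  (8B, 8-aligned)
32..58  m16  (26B, 2-aligned)
58..59  m10  (1B, 1-aligned)
59..60  -- padding (1B)
60..62  m11  (2B, 2-aligned)
62..64  -- tail padding (2B)
sizeof = 64, alignof = 8

64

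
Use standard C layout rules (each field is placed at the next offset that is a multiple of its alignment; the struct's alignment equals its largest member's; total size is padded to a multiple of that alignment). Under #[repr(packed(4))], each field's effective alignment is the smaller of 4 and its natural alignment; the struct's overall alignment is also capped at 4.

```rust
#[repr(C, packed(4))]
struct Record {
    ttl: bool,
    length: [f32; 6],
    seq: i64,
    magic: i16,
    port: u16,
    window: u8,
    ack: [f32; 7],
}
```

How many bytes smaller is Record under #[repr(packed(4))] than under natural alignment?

8

natural layout:
  ttl at 0 (size 1, align 1) → ends 1
  pad 3 to align 4 for length
  length at 4 (size 24, align 4) → ends 28
  pad 4 to align 8 for seq
  seq at 32 (size 8, align 8) → ends 40
  magic at 40 (size 2, align 2) → ends 42
  port at 42 (size 2, align 2) → ends 44
  window at 44 (size 1, align 1) → ends 45
  pad 3 to align 4 for ack
  ack at 48 (size 28, align 4) → ends 76
  tail pad 4 to reach multiple of 8
  total 80 bytes, alignment 8
packed(4) layout:
  ttl at 0 (size 1, align 1) → ends 1
  pad 3 to align 4 for length
  length at 4 (size 24, align 4) → ends 28
  seq at 28 (size 8, align 4) → ends 36
  magic at 36 (size 2, align 2) → ends 38
  port at 38 (size 2, align 2) → ends 40
  window at 40 (size 1, align 1) → ends 41
  pad 3 to align 4 for ack
  ack at 44 (size 28, align 4) → ends 72
  total 72 bytes, alignment 4
80 − 72 = 8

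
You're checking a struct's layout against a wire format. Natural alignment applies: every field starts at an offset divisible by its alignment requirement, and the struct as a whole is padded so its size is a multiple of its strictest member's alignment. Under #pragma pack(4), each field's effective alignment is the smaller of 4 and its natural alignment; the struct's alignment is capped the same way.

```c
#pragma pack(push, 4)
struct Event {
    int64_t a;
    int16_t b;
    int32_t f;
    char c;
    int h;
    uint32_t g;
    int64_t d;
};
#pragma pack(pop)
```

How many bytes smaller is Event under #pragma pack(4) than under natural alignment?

4

natural layout:
  @0: a [8B, align 8] → 8
  @8: b [2B, align 2] → 10
  +2 pad (align 4)
  @12: f [4B, align 4] → 16
  @16: c [1B, align 1] → 17
  +3 pad (align 4)
  @20: h [4B, align 4] → 24
  @24: g [4B, align 4] → 28
  +4 pad (align 8)
  @32: d [8B, align 8] → 40
  size 40, align 8
packed(4) layout:
  @0: a [8B, align 4] → 8
  @8: b [2B, align 2] → 10
  +2 pad (align 4)
  @12: f [4B, align 4] → 16
  @16: c [1B, align 1] → 17
  +3 pad (align 4)
  @20: h [4B, align 4] → 24
  @24: g [4B, align 4] → 28
  @28: d [8B, align 4] → 36
  size 36, align 4
40 − 36 = 4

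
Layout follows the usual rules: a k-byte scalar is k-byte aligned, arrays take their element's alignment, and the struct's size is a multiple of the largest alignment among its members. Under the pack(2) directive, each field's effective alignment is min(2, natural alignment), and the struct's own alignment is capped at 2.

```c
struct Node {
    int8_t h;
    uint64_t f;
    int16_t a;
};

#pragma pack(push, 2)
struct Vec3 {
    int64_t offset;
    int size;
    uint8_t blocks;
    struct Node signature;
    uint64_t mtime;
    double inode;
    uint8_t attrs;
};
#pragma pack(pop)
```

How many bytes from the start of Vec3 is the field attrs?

Node: @0: h [1B, align 1] → 1; +7 pad (align 8); @8: f [8B, align 8] → 16; @16: a [2B, align 2] → 18; +6 tail pad (align 8); size 24, align 8
@0: offset [8B, align 2] → 8
@8: size [4B, align 2] → 12
@12: blocks [1B, align 1] → 13
+1 pad (align 2)
@14: signature [24B, align 2] → 38
@38: mtime [8B, align 2] → 46
@46: inode [8B, align 2] → 54
@54: attrs [1B, align 1] → 55

54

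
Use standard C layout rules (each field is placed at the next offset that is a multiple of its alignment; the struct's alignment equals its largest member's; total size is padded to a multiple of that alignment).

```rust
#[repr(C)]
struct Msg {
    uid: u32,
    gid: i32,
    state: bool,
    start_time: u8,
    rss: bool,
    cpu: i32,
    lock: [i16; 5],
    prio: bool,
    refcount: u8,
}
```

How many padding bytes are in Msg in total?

1

uid at 0 (size 4, align 4) → ends 4
gid at 4 (size 4, align 4) → ends 8
state at 8 (size 1, align 1) → ends 9
start_time at 9 (size 1, align 1) → ends 10
rss at 10 (size 1, align 1) → ends 11
pad 1 to align 4 for cpu
cpu at 12 (size 4, align 4) → ends 16
lock at 16 (size 10, align 2) → ends 26
prio at 26 (size 1, align 1) → ends 27
refcount at 27 (size 1, align 1) → ends 28
total 28 bytes, alignment 4
data bytes 27, size 28 → padding 1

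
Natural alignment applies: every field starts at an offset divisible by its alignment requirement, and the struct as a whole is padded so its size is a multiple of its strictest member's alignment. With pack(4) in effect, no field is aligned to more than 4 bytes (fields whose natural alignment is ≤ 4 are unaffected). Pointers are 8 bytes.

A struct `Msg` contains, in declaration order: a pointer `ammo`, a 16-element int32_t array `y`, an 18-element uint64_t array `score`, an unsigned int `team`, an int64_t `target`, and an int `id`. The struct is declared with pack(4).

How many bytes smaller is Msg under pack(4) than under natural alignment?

8

natural layout:
  0..8  ammo  (8B, 8-aligned)
  8..72  y  (64B, 4-aligned)
  72..216  score  (144B, 8-aligned)
  216..220  team  (4B, 4-aligned)
  220..224  -- padding (4B)
  224..232  target  (8B, 8-aligned)
  232..236  id  (4B, 4-aligned)
  236..240  -- tail padding (4B)
  sizeof = 240, alignof = 8
packed(4) layout:
  0..8  ammo  (8B, 4-aligned)
  8..72  y  (64B, 4-aligned)
  72..216  score  (144B, 4-aligned)
  216..220  team  (4B, 4-aligned)
  220..228  target  (8B, 4-aligned)
  228..232  id  (4B, 4-aligned)
  sizeof = 232, alignof = 4
240 − 232 = 8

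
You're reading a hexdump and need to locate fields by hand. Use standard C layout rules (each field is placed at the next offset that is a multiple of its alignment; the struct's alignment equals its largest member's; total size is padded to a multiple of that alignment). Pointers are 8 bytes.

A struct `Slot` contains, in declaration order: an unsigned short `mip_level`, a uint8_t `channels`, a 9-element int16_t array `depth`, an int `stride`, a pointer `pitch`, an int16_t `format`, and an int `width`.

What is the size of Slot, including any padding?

@0: mip_level [2B, align 2] → 2
@2: channels [1B, align 1] → 3
+1 pad (align 2)
@4: depth [18B, align 2] → 22
+2 pad (align 4)
@24: stride [4B, align 4] → 28
+4 pad (align 8)
@32: pitch [8B, align 8] → 40
@40: format [2B, align 2] → 42
+2 pad (align 4)
@44: width [4B, align 4] → 48
size 48, align 8

48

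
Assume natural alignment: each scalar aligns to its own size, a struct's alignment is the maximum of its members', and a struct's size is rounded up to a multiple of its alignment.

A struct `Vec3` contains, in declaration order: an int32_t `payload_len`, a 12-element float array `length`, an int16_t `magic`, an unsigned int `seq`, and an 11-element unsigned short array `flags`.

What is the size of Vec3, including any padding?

payload_len at 0 (size 4, align 4) → ends 4
length at 4 (size 48, align 4) → ends 52
magic at 52 (size 2, align 2) → ends 54
pad 2 to align 4 for seq
seq at 56 (size 4, align 4) → ends 60
flags at 60 (size 22, align 2) → ends 82
tail pad 2 to reach multiple of 4
total 84 bytes, alignment 4

84 bytes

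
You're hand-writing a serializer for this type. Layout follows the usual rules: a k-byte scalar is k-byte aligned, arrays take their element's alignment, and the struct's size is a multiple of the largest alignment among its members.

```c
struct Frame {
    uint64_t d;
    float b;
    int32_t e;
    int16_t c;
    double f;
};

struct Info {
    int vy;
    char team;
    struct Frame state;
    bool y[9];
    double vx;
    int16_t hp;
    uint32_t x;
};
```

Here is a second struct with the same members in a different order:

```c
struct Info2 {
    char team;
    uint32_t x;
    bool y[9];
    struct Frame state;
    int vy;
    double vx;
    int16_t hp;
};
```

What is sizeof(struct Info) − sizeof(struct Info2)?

-8

Frame: d at 0 (size 8, align 8) → ends 8; b at 8 (size 4, align 4) → ends 12; e at 12 (size 4, align 4) → ends 16; c at 16 (size 2, align 2) → ends 18; pad 6 to align 8 for f; f at 24 (size 8, align 8) → ends 32; total 32 bytes, alignment 8
vy at 0 (size 4, align 4) → ends 4
team at 4 (size 1, align 1) → ends 5
pad 3 to align 8 for state
state at 8 (size 32, align 8) → ends 40
y at 40 (size 9, align 1) → ends 49
pad 7 to align 8 for vx
vx at 56 (size 8, align 8) → ends 64
hp at 64 (size 2, align 2) → ends 66
pad 2 to align 4 for x
x at 68 (size 4, align 4) → ends 72
total 72 bytes, alignment 8
— Info2 —
team at 0 (size 1, align 1) → ends 1
pad 3 to align 4 for x
x at 4 (size 4, align 4) → ends 8
y at 8 (size 9, align 1) → ends 17
pad 7 to align 8 for state
state at 24 (size 32, align 8) → ends 56
vy at 56 (size 4, align 4) → ends 60
pad 4 to align 8 for vx
vx at 64 (size 8, align 8) → ends 72
hp at 72 (size 2, align 2) → ends 74
tail pad 6 to reach multiple of 8
total 80 bytes, alignment 8
72 − 80 = -8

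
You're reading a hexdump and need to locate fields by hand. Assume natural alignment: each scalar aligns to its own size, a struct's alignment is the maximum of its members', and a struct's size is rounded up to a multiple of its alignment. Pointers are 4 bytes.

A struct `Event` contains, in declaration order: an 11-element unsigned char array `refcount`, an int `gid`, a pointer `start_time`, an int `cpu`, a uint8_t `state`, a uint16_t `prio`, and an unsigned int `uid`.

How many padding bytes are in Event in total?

2

@0: refcount [11B, align 1] → 11
+1 pad (align 4)
@12: gid [4B, align 4] → 16
@16: start_time [4B, align 4] → 20
@20: cpu [4B, align 4] → 24
@24: state [1B, align 1] → 25
+1 pad (align 2)
@26: prio [2B, align 2] → 28
@28: uid [4B, align 4] → 32
size 32, align 4
data bytes 30, size 32 → padding 2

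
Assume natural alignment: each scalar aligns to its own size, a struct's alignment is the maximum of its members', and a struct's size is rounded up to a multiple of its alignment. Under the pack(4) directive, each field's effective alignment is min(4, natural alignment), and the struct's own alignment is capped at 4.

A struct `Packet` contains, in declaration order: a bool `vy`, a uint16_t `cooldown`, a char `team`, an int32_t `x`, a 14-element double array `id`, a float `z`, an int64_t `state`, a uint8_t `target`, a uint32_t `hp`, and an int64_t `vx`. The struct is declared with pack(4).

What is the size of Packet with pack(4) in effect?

152

vy at 0 (size 1, align 1) → ends 1
pad 1 to align 2 for cooldown
cooldown at 2 (size 2, align 2) → ends 4
team at 4 (size 1, align 1) → ends 5
pad 3 to align 4 for x
x at 8 (size 4, align 4) → ends 12
id at 12 (size 112, align 4) → ends 124
z at 124 (size 4, align 4) → ends 128
state at 128 (size 8, align 4) → ends 136
target at 136 (size 1, align 1) → ends 137
pad 3 to align 4 for hp
hp at 140 (size 4, align 4) → ends 144
vx at 144 (size 8, align 4) → ends 152
total 152 bytes, alignment 4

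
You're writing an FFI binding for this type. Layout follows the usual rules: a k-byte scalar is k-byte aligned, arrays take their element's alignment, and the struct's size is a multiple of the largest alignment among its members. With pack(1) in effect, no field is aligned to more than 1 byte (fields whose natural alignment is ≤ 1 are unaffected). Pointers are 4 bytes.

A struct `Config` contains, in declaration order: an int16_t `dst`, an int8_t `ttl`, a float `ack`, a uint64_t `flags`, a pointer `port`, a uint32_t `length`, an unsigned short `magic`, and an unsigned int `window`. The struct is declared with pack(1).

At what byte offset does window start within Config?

dst at 0 (size 2, align 1) → ends 2
ttl at 2 (size 1, align 1) → ends 3
ack at 3 (size 4, align 1) → ends 7
flags at 7 (size 8, align 1) → ends 15
port at 15 (size 4, align 1) → ends 19
length at 19 (size 4, align 1) → ends 23
magic at 23 (size 2, align 1) → ends 25
window at 25 (size 4, align 1) → ends 29

25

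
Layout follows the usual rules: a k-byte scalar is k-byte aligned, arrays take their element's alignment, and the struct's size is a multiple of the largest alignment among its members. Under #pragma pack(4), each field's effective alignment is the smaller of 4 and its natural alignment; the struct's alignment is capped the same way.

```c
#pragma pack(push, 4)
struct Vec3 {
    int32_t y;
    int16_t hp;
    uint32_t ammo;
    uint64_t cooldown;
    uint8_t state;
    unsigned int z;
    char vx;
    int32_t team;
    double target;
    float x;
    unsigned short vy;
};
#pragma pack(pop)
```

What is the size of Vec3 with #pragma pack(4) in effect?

52

@0: y [4B, align 4] → 4
@4: hp [2B, align 2] → 6
+2 pad (align 4)
@8: ammo [4B, align 4] → 12
@12: cooldown [8B, align 4] → 20
@20: state [1B, align 1] → 21
+3 pad (align 4)
@24: z [4B, align 4] → 28
@28: vx [1B, align 1] → 29
+3 pad (align 4)
@32: team [4B, align 4] → 36
@36: target [8B, align 4] → 44
@44: x [4B, align 4] → 48
@48: vy [2B, align 2] → 50
+2 tail pad (align 4)
size 52, align 4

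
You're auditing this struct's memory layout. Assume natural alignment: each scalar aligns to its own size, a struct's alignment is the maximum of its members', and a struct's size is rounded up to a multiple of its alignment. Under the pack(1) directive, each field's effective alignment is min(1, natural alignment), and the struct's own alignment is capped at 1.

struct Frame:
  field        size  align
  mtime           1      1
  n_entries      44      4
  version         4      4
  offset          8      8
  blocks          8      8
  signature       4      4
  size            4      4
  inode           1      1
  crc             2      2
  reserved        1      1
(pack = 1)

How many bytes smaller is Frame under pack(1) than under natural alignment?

natural layout:
  mtime at 0 (size 1, align 1) → ends 1
  pad 3 to align 4 for n_entries
  n_entries at 4 (size 44, align 4) → ends 48
  version at 48 (size 4, align 4) → ends 52
  pad 4 to align 8 for offset
  offset at 56 (size 8, align 8) → ends 64
  blocks at 64 (size 8, align 8) → ends 72
  signature at 72 (size 4, align 4) → ends 76
  size at 76 (size 4, align 4) → ends 80
  inode at 80 (size 1, align 1) → ends 81
  pad 1 to align 2 for crc
  crc at 82 (size 2, align 2) → ends 84
  reserved at 84 (size 1, align 1) → ends 85
  tail pad 3 to reach multiple of 8
  total 88 bytes, alignment 8
packed(1) layout:
  mtime at 0 (size 1, align 1) → ends 1
  n_entries at 1 (size 44, align 1) → ends 45
  version at 45 (size 4, align 1) → ends 49
  offset at 49 (size 8, align 1) → ends 57
  blocks at 57 (size 8, align 1) → ends 65
  signature at 65 (size 4, align 1) → ends 69
  size at 69 (size 4, align 1) → ends 73
  inode at 73 (size 1, align 1) → ends 74
  crc at 74 (size 2, align 1) → ends 76
  reserved at 76 (size 1, align 1) → ends 77
  total 77 bytes, alignment 1
88 − 77 = 11

11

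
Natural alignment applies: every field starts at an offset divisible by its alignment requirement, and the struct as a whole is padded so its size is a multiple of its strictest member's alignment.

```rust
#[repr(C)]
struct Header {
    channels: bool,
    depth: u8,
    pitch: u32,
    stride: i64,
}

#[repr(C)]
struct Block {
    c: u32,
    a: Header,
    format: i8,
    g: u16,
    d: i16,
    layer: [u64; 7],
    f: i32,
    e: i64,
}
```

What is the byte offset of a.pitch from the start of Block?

Header: channels at 0 (size 1, align 1) → ends 1; depth at 1 (size 1, align 1) → ends 2; pad 2 to align 4 for pitch; pitch at 4 (size 4, align 4) → ends 8; stride at 8 (size 8, align 8) → ends 16; total 16 bytes, alignment 8
c at 0 (size 4, align 4) → ends 4
pad 4 to align 8 for a
a at 8 (size 16, align 8) → ends 24
within Header: pitch at 4
8 + 4 = 12

12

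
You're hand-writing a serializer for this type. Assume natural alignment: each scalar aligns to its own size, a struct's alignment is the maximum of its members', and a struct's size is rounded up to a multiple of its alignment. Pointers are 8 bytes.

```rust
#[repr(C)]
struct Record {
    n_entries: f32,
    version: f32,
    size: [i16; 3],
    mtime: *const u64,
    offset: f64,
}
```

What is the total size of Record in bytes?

n_entries at 0 (size 4, align 4) → ends 4
version at 4 (size 4, align 4) → ends 8
size at 8 (size 6, align 2) → ends 14
pad 2 to align 8 for mtime
mtime at 16 (size 8, align 8) → ends 24
offset at 24 (size 8, align 8) → ends 32
total 32 bytes, alignment 8

32 bytes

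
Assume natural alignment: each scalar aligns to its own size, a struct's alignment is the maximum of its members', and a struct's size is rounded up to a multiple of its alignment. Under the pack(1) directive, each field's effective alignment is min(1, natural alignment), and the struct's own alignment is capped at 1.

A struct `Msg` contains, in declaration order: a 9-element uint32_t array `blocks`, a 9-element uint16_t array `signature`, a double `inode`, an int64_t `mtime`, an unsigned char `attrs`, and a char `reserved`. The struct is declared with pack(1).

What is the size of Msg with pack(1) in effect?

blocks at 0 (size 36, align 1) → ends 36
signature at 36 (size 18, align 1) → ends 54
inode at 54 (size 8, align 1) → ends 62
mtime at 62 (size 8, align 1) → ends 70
attrs at 70 (size 1, align 1) → ends 71
reserved at 71 (size 1, align 1) → ends 72
total 72 bytes, alignment 1

72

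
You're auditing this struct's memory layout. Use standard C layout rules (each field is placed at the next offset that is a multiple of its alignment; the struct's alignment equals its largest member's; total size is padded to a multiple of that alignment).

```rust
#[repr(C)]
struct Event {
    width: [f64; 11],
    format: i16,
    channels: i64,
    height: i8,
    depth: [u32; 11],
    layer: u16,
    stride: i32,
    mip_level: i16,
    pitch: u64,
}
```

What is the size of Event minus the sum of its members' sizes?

@0: width [88B, align 8] → 88
@88: format [2B, align 2] → 90
+6 pad (align 8)
@96: channels [8B, align 8] → 104
@104: height [1B, align 1] → 105
+3 pad (align 4)
@108: depth [44B, align 4] → 152
@152: layer [2B, align 2] → 154
+2 pad (align 4)
@156: stride [4B, align 4] → 160
@160: mip_level [2B, align 2] → 162
+6 pad (align 8)
@168: pitch [8B, align 8] → 176
size 176, align 8
data bytes 159, size 176 → padding 17

17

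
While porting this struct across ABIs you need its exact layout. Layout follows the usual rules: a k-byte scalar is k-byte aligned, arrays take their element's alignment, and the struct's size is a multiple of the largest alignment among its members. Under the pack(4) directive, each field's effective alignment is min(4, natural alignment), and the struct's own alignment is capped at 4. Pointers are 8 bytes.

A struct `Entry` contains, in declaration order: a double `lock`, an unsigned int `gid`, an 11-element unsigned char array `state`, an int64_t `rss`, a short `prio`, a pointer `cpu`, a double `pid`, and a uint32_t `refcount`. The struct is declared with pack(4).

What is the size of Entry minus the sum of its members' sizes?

3

@0: lock [8B, align 4] → 8
@8: gid [4B, align 4] → 12
@12: state [11B, align 1] → 23
+1 pad (align 4)
@24: rss [8B, align 4] → 32
@32: prio [2B, align 2] → 34
+2 pad (align 4)
@36: cpu [8B, align 4] → 44
@44: pid [8B, align 4] → 52
@52: refcount [4B, align 4] → 56
size 56, align 4
data bytes 53, size 56 → padding 3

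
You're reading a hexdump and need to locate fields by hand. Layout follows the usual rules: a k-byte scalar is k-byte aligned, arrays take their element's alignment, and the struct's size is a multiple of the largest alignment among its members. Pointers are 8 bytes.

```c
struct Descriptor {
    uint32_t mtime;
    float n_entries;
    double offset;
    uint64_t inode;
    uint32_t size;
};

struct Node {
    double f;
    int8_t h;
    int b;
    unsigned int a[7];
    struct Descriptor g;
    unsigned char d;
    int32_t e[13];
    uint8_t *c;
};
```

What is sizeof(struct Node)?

Descriptor: @0: mtime [4B, align 4] → 4; @4: n_entries [4B, align 4] → 8; @8: offset [8B, align 8] → 16; @16: inode [8B, align 8] → 24; @24: size [4B, align 4] → 28; +4 tail pad (align 8); size 32, align 8
@0: f [8B, align 8] → 8
@8: h [1B, align 1] → 9
+3 pad (align 4)
@12: b [4B, align 4] → 16
@16: a [28B, align 4] → 44
+4 pad (align 8)
@48: g [32B, align 8] → 80
@80: d [1B, align 1] → 81
+3 pad (align 4)
@84: e [52B, align 4] → 136
@136: c [8B, align 8] → 144
size 144, align 8

144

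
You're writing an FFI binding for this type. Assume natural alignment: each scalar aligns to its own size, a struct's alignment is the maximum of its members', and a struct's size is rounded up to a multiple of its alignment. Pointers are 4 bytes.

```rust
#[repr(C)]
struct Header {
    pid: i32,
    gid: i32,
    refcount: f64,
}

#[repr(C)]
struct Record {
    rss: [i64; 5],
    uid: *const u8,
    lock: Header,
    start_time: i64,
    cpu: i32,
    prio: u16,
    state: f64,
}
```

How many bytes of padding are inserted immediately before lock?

Header: 0..4  pid  (4B, 4-aligned); 4..8  gid  (4B, 4-aligned); 8..16  refcount  (8B, 8-aligned); sizeof = 16, alignof = 8
0..40  rss  (40B, 8-aligned)
40..44  uid  (4B, 4-aligned)
44..48  -- padding (4B)
48..64  lock  (16B, 8-aligned)

4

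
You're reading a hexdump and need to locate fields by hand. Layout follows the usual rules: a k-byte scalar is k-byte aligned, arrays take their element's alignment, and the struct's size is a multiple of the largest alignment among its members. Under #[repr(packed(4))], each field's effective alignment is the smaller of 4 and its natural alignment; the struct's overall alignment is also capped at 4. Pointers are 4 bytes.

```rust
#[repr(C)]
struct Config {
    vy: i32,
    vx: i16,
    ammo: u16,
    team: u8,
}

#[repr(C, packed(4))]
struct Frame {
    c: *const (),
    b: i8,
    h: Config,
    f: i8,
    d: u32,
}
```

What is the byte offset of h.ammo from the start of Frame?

Config: @0: vy [4B, align 4] → 4; @4: vx [2B, align 2] → 6; @6: ammo [2B, align 2] → 8; @8: team [1B, align 1] → 9; +3 tail pad (align 4); size 12, align 4
@0: c [4B, align 4] → 4
@4: b [1B, align 1] → 5
+3 pad (align 4)
@8: h [12B, align 4] → 20
within Config: ammo at 6
8 + 6 = 14

14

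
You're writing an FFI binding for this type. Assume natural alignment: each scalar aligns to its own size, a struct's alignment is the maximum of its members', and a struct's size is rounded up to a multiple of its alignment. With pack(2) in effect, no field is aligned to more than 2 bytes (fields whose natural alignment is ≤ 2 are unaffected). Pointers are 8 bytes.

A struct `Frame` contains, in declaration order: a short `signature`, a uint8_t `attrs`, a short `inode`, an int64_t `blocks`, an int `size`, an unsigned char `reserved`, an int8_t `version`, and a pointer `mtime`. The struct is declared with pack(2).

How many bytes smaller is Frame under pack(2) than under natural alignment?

natural layout:
  0..2  signature  (2B, 2-aligned)
  2..3  attrs  (1B, 1-aligned)
  3..4  -- padding (1B)
  4..6  inode  (2B, 2-aligned)
  6..8  -- padding (2B)
  8..16  blocks  (8B, 8-aligned)
  16..20  size  (4B, 4-aligned)
  20..21  reserved  (1B, 1-aligned)
  21..22  version  (1B, 1-aligned)
  22..24  -- padding (2B)
  24..32  mtime  (8B, 8-aligned)
  sizeof = 32, alignof = 8
packed(2) layout:
  0..2  signature  (2B, 2-aligned)
  2..3  attrs  (1B, 1-aligned)
  3..4  -- padding (1B)
  4..6  inode  (2B, 2-aligned)
  6..14  blocks  (8B, 2-aligned)
  14..18  size  (4B, 2-aligned)
  18..19  reserved  (1B, 1-aligned)
  19..20  version  (1B, 1-aligned)
  20..28  mtime  (8B, 2-aligned)
  sizeof = 28, alignof = 2
32 − 28 = 4

4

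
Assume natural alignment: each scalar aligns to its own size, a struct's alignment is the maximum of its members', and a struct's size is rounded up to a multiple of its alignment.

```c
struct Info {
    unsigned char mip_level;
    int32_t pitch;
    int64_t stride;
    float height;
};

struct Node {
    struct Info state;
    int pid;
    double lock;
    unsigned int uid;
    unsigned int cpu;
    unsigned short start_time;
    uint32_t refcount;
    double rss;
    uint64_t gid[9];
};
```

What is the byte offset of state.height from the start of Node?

16

Info: @0: mip_level [1B, align 1] → 1; +3 pad (align 4); @4: pitch [4B, align 4] → 8; @8: stride [8B, align 8] → 16; @16: height [4B, align 4] → 20; +4 tail pad (align 8); size 24, align 8
@0: state [24B, align 8] → 24
within Info: height at 16
0 + 16 = 16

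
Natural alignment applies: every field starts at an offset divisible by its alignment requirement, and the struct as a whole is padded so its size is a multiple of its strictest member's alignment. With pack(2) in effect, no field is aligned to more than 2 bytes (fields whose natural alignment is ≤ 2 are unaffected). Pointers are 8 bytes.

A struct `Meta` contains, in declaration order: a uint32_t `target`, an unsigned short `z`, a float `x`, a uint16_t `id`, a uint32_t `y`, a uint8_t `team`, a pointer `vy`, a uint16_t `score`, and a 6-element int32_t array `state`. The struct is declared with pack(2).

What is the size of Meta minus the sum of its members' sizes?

1

0..4  target  (4B, 2-aligned)
4..6  z  (2B, 2-aligned)
6..10  x  (4B, 2-aligned)
10..12  id  (2B, 2-aligned)
12..16  y  (4B, 2-aligned)
16..17  team  (1B, 1-aligned)
17..18  -- padding (1B)
18..26  vy  (8B, 2-aligned)
26..28  score  (2B, 2-aligned)
28..52  state  (24B, 2-aligned)
sizeof = 52, alignof = 2
data bytes 51, size 52 → padding 1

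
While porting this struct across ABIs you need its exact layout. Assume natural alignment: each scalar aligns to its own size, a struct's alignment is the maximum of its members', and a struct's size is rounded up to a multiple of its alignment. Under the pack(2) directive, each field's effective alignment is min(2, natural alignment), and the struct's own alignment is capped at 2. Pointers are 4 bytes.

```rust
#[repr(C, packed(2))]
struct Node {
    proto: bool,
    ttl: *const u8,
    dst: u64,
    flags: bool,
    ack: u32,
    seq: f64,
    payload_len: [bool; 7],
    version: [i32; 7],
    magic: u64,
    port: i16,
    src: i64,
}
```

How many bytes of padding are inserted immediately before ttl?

1

proto at 0 (size 1, align 1) → ends 1
pad 1 to align 2 for ttl
ttl at 2 (size 4, align 2) → ends 6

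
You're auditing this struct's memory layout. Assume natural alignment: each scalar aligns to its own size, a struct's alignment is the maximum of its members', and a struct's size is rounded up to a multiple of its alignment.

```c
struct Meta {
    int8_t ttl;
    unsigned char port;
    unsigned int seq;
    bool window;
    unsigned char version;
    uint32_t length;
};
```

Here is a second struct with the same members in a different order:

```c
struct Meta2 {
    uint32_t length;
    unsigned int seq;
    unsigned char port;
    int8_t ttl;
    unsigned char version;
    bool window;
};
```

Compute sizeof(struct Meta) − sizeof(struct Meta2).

ttl at 0 (size 1, align 1) → ends 1
port at 1 (size 1, align 1) → ends 2
pad 2 to align 4 for seq
seq at 4 (size 4, align 4) → ends 8
window at 8 (size 1, align 1) → ends 9
version at 9 (size 1, align 1) → ends 10
pad 2 to align 4 for length
length at 12 (size 4, align 4) → ends 16
total 16 bytes, alignment 4
— Meta2 —
length at 0 (size 4, align 4) → ends 4
seq at 4 (size 4, align 4) → ends 8
port at 8 (size 1, align 1) → ends 9
ttl at 9 (size 1, align 1) → ends 10
version at 10 (size 1, align 1) → ends 11
window at 11 (size 1, align 1) → ends 12
total 12 bytes, alignment 4
16 − 12 = 4

4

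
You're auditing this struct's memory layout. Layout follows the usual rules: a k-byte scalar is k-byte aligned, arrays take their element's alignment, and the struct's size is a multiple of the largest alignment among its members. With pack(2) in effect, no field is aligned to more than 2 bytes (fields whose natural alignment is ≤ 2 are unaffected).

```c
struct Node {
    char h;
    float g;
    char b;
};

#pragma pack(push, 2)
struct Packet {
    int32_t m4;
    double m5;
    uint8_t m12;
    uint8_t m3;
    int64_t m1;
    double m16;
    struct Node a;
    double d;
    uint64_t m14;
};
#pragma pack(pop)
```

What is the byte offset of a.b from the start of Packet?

Node: h at 0 (size 1, align 1) → ends 1; pad 3 to align 4 for g; g at 4 (size 4, align 4) → ends 8; b at 8 (size 1, align 1) → ends 9; tail pad 3 to reach multiple of 4; total 12 bytes, alignment 4
m4 at 0 (size 4, align 2) → ends 4
m5 at 4 (size 8, align 2) → ends 12
m12 at 12 (size 1, align 1) → ends 13
m3 at 13 (size 1, align 1) → ends 14
m1 at 14 (size 8, align 2) → ends 22
m16 at 22 (size 8, align 2) → ends 30
a at 30 (size 12, align 2) → ends 42
within Node: b at 8
30 + 8 = 38

38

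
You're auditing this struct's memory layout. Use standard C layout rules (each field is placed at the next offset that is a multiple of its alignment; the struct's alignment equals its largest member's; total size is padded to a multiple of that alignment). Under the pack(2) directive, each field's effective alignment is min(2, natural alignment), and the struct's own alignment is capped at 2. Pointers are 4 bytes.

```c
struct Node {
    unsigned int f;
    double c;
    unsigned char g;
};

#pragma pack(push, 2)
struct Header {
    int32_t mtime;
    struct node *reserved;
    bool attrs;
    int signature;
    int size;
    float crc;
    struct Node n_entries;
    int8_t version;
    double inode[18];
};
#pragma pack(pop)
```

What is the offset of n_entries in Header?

22

Node: 0..4  f  (4B, 4-aligned); 4..8  -- padding (4B); 8..16  c  (8B, 8-aligned); 16..17  g  (1B, 1-aligned); 17..24  -- tail padding (7B); sizeof = 24, alignof = 8
0..4  mtime  (4B, 2-aligned)
4..8  reserved  (4B, 2-aligned)
8..9  attrs  (1B, 1-aligned)
9..10  -- padding (1B)
10..14  signature  (4B, 2-aligned)
14..18  size  (4B, 2-aligned)
18..22  crc  (4B, 2-aligned)
22..46  n_entries  (24B, 2-aligned)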